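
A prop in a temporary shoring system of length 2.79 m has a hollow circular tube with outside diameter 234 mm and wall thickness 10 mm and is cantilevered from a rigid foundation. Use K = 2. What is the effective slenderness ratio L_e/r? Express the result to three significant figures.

Inner diameter d_i = 234 − 2×10 = 214.0 mm
I = π(d_o⁴ − d_i⁴)/64 = π(234⁴ − 214.0⁴)/64 = 4.423×10^7 mm⁴
A = 7.037×10^3 mm²;  r_min = √(I/A) = √(4.423×10^7/7.037×10^3) = 79.27 mm
L_e = K·L = 2 × 2.79 m = 5.580 m = 5580.0 mm
λ = L_e / r_min = 5580.0 / 79.27 = 70.4

λ ≈ 70.4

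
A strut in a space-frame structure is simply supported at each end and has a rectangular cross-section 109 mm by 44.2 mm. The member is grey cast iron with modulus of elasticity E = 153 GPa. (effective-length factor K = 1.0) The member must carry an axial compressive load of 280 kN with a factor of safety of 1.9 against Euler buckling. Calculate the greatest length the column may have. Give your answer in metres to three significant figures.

L_max ≈ 1.49 m

Buckling occurs about the weak axis: I_min = h·b³/12 with b = 44.2 mm (the shorter side).
I_min = 109×44.2³/12 = 7.844×10^5 mm⁴
I = 7.844×10^-7 m⁴
Required critical load P_cr = n·P = 1.9 × 280 = 532.0 kN = 5.320×10^5 N
From P_cr = π²EI/(K·L)²:  L = (1/K)·√(π²EI/P_cr) = (1/1)·√(π²×1.53×10^11×7.844×10^-7/5.320×10^5)
L = 1.49 m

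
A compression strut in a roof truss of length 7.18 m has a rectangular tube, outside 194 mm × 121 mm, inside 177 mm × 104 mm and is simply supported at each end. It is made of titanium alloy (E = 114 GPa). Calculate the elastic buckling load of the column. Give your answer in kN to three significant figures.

Weak-axis I_min = (h_o·b_o³ − h_i·b_i³)/12 with b_o = 121, b_i = 104.0 mm (shorter outer/inner sides).
I_min = (194×121³ − 177.0×104.0³)/12 = 1.205×10^7 mm⁴
I = 1.205×10^7 mm⁴ = 1.205×10^-5 m⁴
Effective length L_e = K·L = 1 × 7.18 = 7.180 m
P_cr = π²EI / L_e² = π² × 114×10⁹ × 1.205×10^-5 / 7.180² = 2.630×10^5 N

P_cr ≈ 263 kN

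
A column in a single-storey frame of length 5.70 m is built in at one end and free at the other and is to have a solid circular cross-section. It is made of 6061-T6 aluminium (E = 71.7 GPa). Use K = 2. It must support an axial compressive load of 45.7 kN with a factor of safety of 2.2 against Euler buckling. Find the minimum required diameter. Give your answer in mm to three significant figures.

Required P_cr = n·P = 2.2 × 45.7 = 100.5 kN
L_e = K·L = 2 × 5.70 = 11.40 m
Required I = P_cr·L_e²/(π²E) = 1.005×10^5 × 11.40² / (π² × 7.17×10^10) = 1.846×10^-5 m⁴
I_req = 1.846×10^7 mm⁴
Solid circle: I = πd⁴/64  ⇒  d = (64I/π)^(1/4) = (64×1.846×10^7/π)^(1/4) = 139 mm

d ≈ 139 mm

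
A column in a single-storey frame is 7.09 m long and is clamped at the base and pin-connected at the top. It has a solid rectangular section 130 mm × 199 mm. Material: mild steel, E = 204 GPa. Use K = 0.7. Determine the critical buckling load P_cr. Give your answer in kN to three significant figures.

Buckling occurs about the weak axis: I_min = h·b³/12 with b = 130 mm (the shorter side).
I_min = 199×130³/12 = 3.643×10^7 mm⁴
I = 3.643×10^7 mm⁴ = 3.643×10^-5 m⁴
Effective length L_e = K·L = 0.7 × 7.09 = 4.963 m
P_cr = π²EI / L_e² = π² × 204×10⁹ × 3.643×10^-5 / 4.963² = 2.978×10^6 N

P_cr ≈ 2980 kN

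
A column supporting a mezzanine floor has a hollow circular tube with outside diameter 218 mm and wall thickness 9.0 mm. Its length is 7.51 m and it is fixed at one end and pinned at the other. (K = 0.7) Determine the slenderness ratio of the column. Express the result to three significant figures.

Inner diameter d_i = 218 − 2×9.0 = 200.0 mm
I = π(d_o⁴ − d_i⁴)/64 = π(218⁴ − 200.0⁴)/64 = 3.233×10^7 mm⁴
A = 5.909×10^3 mm²;  r_min = √(I/A) = √(3.233×10^7/5.909×10^3) = 73.96 mm
L_e = K·L = 0.7 × 7.51 m = 5.257 m = 5257.0 mm
λ = L_e / r_min = 5257.0 / 73.96 = 71.1

λ ≈ 71.1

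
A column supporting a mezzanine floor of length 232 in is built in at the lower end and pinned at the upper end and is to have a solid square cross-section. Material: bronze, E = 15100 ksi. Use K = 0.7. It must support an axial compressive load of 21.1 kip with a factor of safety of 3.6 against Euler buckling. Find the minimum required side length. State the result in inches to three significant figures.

Required P_cr = n·P = 3.6 × 21.1 = 75.96 kip
L_e = K·L = 0.7 × 232 = 162.4 in
Required I = P_cr·L_e²/(π²E) = 7.596×10^4 × 162.4² / (π² × 1.51×10^7) = 13.44 in⁴
Solid square: I = a⁴/12  ⇒  a = (12I)^(1/4) = (12×13.44)^(1/4) = 3.56 in

a ≈ 3.56 in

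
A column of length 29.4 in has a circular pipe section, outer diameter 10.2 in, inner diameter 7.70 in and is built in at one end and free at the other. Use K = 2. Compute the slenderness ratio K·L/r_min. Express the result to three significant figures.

λ ≈ 18.4

d_o = 10.2 in, d_i = 7.70 in
I = π(d_o⁴ − d_i⁴)/64 = π(10.2⁴ − 7.700⁴)/64 = 358.8 in⁴
A = 35.15 in²;  r_min = √(I/A) = √(358.8/35.15) = 3.195 in
L_e = K·L = 2 × 29.4 = 58.80 in
λ = L_e / r_min = 58.800 / 3.195 = 18.4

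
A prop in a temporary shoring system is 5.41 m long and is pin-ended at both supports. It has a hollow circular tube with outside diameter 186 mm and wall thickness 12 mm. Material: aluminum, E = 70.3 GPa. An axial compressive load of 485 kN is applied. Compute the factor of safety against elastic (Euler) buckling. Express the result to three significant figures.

n ≈ 1.22

Inner diameter d_i = 186 − 2×12 = 162.0 mm
I = π(d_o⁴ − d_i⁴)/64 = π(186⁴ − 162.0⁴)/64 = 2.494×10^7 mm⁴
I = 2.494×10^7 mm⁴ = 2.494×10^-5 m⁴
Effective length L_e = K·L = 1 × 5.41 = 5.410 m
P_cr = π²EI / L_e² = π² × 70.3×10⁹ × 2.494×10^-5 / 5.410² = 5.913×10^5 N
Factor of safety n = P_cr / P = 591.30 / 485 = 1.22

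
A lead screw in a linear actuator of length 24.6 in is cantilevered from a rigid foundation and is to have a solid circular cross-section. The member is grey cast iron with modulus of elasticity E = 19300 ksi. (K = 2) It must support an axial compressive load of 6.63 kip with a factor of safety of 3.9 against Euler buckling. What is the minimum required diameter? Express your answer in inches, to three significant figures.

d ≈ 1.61 in

Required P_cr = n·P = 3.9 × 6.63 = 25.86 kip
L_e = K·L = 2 × 24.6 = 49.20 in
Required I = P_cr·L_e²/(π²E) = 2.586×10^4 × 49.20² / (π² × 1.93×10^7) = 0.3286 in⁴
Solid circle: I = πd⁴/64  ⇒  d = (64I/π)^(1/4) = (64×0.3286/π)^(1/4) = 1.61 in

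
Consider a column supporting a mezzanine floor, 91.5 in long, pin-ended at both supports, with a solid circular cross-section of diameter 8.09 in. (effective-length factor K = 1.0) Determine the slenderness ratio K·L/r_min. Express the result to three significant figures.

λ ≈ 45.2

For a solid circle r = d/4 = 8.09/4 = 2.022 in
L_e = K·L = 1 × 91.5 = 91.50 in
λ = L_e / r_min = 91.500 / 2.022 = 45.2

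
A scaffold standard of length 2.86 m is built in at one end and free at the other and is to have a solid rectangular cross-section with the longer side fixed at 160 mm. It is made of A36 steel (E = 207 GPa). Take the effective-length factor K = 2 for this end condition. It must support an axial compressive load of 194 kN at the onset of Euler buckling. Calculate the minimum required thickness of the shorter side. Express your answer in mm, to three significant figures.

b ≈ 61.5 mm

L_e = K·L = 2 × 2.86 = 5.720 m
Required I = P_cr·L_e²/(π²E) = 1.940×10^5 × 5.720² / (π² × 2.07×10^11) = 3.107×10^-6 m⁴
I_req = 3.107×10^6 mm⁴
Rectangle, weak axis: I_min = h·b³/12 with h = 160 mm fixed  ⇒  b = (12I/h)^(1/3) = 61.5 mm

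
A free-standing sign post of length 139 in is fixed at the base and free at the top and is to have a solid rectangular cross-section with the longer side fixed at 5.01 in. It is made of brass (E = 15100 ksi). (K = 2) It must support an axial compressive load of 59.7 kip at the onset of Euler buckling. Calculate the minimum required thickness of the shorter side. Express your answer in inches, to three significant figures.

b ≈ 4.20 in

L_e = K·L = 2 × 139 = 278.0 in
Required I = P_cr·L_e²/(π²E) = 5.970×10^4 × 278.0² / (π² × 1.51×10^7) = 30.96 in⁴
Rectangle, weak axis: I_min = h·b³/12 with h = 5.01 in fixed  ⇒  b = (12I/h)^(1/3) = 4.20 in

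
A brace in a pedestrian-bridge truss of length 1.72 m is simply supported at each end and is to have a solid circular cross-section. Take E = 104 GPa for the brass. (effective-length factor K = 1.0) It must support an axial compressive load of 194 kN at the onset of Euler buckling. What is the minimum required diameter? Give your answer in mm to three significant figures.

L_e = K·L = 1 × 1.72 = 1.720 m
Required I = P_cr·L_e²/(π²E) = 1.940×10^5 × 1.720² / (π² × 1.04×10^11) = 5.591×10^-7 m⁴
I_req = 5.591×10^5 mm⁴
Solid circle: I = πd⁴/64  ⇒  d = (64I/π)^(1/4) = (64×5.591×10^5/π)^(1/4) = 58.1 mm

d ≈ 58.1 mm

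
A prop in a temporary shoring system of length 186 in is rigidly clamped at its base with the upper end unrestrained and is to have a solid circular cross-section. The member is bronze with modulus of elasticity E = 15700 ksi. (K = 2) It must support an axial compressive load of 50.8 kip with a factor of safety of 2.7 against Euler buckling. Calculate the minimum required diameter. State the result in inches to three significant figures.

Required P_cr = n·P = 2.7 × 50.8 = 137.2 kip
L_e = K·L = 2 × 186 = 372.0 in
Required I = P_cr·L_e²/(π²E) = 1.372×10^5 × 372.0² / (π² × 1.57×10^7) = 122.5 in⁴
Solid circle: I = πd⁴/64  ⇒  d = (64I/π)^(1/4) = (64×122.5/π)^(1/4) = 7.07 in

d ≈ 7.07 in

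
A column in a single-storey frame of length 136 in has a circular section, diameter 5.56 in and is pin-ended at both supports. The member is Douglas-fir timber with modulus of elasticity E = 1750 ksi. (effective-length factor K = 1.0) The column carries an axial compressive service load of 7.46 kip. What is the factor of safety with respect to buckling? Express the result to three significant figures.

I = πd⁴/64 = π×5.56⁴/64 = 46.91 in⁴
Effective length L_e = K·L = 1 × 136 = 136.0 in
P_cr = π²EI / L_e² = π² × 1750×10³ × 46.91 / 136.0² = 4.381×10^4 lb
Factor of safety n = P_cr / P = 43.806 / 7.46 = 5.87

n ≈ 5.87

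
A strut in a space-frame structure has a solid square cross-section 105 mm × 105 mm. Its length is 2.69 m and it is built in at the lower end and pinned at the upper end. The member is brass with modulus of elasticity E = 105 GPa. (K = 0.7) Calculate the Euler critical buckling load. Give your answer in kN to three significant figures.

P_cr ≈ 2960 kN

I = a⁴/12 = 105⁴/12 = 1.013×10^7 mm⁴
I = 1.013×10^7 mm⁴ = 1.013×10^-5 m⁴
Effective length L_e = K·L = 0.7 × 2.69 = 1.883 m
P_cr = π²EI / L_e² = π² × 105×10⁹ × 1.013×10^-5 / 1.883² = 2.960×10^6 N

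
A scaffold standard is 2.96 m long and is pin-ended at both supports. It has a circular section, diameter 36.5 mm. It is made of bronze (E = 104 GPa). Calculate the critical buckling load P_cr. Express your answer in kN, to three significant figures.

I = πd⁴/64 = π×36.5⁴/64 = 8.712×10^4 mm⁴
I = 8.712×10^4 mm⁴ = 8.712×10^-8 m⁴
Effective length L_e = K·L = 1 × 2.96 = 2.960 m
P_cr = π²EI / L_e² = π² × 104×10⁹ × 8.712×10^-8 / 2.960² = 1.021×10^4 N

P_cr ≈ 10.2 kN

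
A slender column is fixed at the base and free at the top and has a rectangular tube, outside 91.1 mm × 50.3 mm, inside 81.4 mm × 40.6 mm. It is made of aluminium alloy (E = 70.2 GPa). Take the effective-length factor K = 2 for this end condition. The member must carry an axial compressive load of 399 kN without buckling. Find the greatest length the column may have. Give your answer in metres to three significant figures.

L_max ≈ 0.472 m

Weak-axis I_min = (h_o·b_o³ − h_i·b_i³)/12 with b_o = 50.3, b_i = 40.60 mm (shorter outer/inner sides).
I_min = (91.1×50.3³ − 81.40×40.60³)/12 = 5.122×10^5 mm⁴
I = 5.122×10^-7 m⁴
At the buckling limit P_cr = P = 3.990×10^5 N
From P_cr = π²EI/(K·L)²:  L = (1/K)·√(π²EI/P_cr) = (1/2)·√(π²×7.02×10^10×5.122×10^-7/3.990×10^5)
L = 0.472 m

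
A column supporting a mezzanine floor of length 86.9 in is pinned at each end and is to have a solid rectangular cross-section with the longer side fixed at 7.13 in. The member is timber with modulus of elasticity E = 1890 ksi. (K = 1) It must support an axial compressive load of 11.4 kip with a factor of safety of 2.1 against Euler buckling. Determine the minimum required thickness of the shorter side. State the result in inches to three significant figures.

Required P_cr = n·P = 2.1 × 11.4 = 23.94 kip
L_e = K·L = 1 × 86.9 = 86.90 in
Required I = P_cr·L_e²/(π²E) = 2.394×10^4 × 86.90² / (π² × 1.89×10^6) = 9.692 in⁴
Rectangle, weak axis: I_min = h·b³/12 with h = 7.13 in fixed  ⇒  b = (12I/h)^(1/3) = 2.54 in

b ≈ 2.54 in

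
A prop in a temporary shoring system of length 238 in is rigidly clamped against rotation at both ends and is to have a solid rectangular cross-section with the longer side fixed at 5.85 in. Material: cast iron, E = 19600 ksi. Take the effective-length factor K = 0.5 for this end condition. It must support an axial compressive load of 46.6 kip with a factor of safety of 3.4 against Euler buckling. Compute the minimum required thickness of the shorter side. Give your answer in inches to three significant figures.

Required P_cr = n·P = 3.4 × 46.6 = 158.4 kip
L_e = K·L = 0.5 × 238 = 119.0 in
Required I = P_cr·L_e²/(π²E) = 1.584×10^5 × 119.0² / (π² × 1.96×10^7) = 11.60 in⁴
Rectangle, weak axis: I_min = h·b³/12 with h = 5.85 in fixed  ⇒  b = (12I/h)^(1/3) = 2.88 in

b ≈ 2.88 in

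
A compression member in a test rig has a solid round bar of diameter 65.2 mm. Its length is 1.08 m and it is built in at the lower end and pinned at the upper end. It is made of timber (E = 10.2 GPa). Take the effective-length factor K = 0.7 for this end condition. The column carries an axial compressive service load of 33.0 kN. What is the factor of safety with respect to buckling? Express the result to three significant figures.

I = πd⁴/64 = π×65.2⁴/64 = 8.871×10^5 mm⁴
I = 8.871×10^5 mm⁴ = 8.871×10^-7 m⁴
Effective length L_e = K·L = 0.7 × 1.08 = 0.7560 m
P_cr = π²EI / L_e² = π² × 10.2×10⁹ × 8.871×10^-7 / 0.7560² = 1.562×10^5 N
Factor of safety n = P_cr / P = 156.25 / 33.0 = 4.73

n ≈ 4.73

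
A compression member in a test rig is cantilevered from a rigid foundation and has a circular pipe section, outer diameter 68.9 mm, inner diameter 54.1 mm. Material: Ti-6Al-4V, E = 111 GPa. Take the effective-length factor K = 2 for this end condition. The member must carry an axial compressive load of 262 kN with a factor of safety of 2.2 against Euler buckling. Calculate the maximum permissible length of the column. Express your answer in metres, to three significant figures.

d_o = 68.9 mm, d_i = 54.1 mm
I = π(d_o⁴ − d_i⁴)/64 = π(68.9⁴ − 54.10⁴)/64 = 6.857×10^5 mm⁴
I = 6.857×10^-7 m⁴
Required critical load P_cr = n·P = 2.2 × 262 = 576.4 kN = 5.764×10^5 N
From P_cr = π²EI/(K·L)²:  L = (1/K)·√(π²EI/P_cr) = (1/2)·√(π²×1.11×10^11×6.857×10^-7/5.764×10^5)
L = 0.571 m

L_max ≈ 0.571 m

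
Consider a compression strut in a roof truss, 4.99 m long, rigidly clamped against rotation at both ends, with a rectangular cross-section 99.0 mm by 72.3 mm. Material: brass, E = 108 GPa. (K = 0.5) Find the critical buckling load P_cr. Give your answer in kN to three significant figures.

Buckling occurs about the weak axis: I_min = h·b³/12 with b = 72.3 mm (the shorter side).
I_min = 99.0×72.3³/12 = 3.118×10^6 mm⁴
I = 3.118×10^6 mm⁴ = 3.118×10^-6 m⁴
Effective length L_e = K·L = 0.5 × 4.99 = 2.495 m
P_cr = π²EI / L_e² = π² × 108×10⁹ × 3.118×10^-6 / 2.495² = 5.339×10^5 N

P_cr ≈ 534 kN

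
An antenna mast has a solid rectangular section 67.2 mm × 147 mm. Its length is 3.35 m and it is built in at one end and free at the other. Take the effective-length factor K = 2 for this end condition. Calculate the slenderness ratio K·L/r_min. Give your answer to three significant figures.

λ ≈ 345

Buckling occurs about the weak axis: I_min = h·b³/12 with b = 67.2 mm (the shorter side).
I_min = 147×67.2³/12 = 3.717×10^6 mm⁴
A = 9.878×10^3 mm²;  r_min = √(I/A) = √(3.717×10^6/9.878×10^3) = 19.40 mm
L_e = K·L = 2 × 3.35 m = 6.700 m = 6700.0 mm
λ = L_e / r_min = 6700.0 / 19.40 = 345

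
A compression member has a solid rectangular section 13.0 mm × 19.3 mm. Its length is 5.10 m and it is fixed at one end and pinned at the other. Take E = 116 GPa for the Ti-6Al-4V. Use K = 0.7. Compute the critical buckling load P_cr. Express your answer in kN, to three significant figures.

P_cr ≈ 0.317 kN

Buckling occurs about the weak axis: I_min = h·b³/12 with b = 13.0 mm (the shorter side).
I_min = 19.3×13.0³/12 = 3.534×10^3 mm⁴
I = 3.534×10^3 mm⁴ = 3.534×10^-9 m⁴
Effective length L_e = K·L = 0.7 × 5.10 = 3.570 m
P_cr = π²EI / L_e² = π² × 116×10⁹ × 3.534×10^-9 / 3.570² = 317.4 N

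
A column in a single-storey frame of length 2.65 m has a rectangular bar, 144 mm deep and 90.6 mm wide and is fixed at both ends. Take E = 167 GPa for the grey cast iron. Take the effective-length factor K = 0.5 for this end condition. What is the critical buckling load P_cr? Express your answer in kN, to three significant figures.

Buckling occurs about the weak axis: I_min = h·b³/12 with b = 90.6 mm (the shorter side).
I_min = 144×90.6³/12 = 8.924×10^6 mm⁴
I = 8.924×10^6 mm⁴ = 8.924×10^-6 m⁴
Effective length L_e = K·L = 0.5 × 2.65 = 1.325 m
P_cr = π²EI / L_e² = π² × 167×10⁹ × 8.924×10^-6 / 1.325² = 8.378×10^6 N

P_cr ≈ 8380 kN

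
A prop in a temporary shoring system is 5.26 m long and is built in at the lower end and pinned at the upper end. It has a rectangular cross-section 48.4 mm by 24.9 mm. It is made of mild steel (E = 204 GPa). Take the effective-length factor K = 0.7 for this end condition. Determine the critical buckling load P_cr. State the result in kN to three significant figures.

Buckling occurs about the weak axis: I_min = h·b³/12 with b = 24.9 mm (the shorter side).
I_min = 48.4×24.9³/12 = 6.227×10^4 mm⁴
I = 6.227×10^4 mm⁴ = 6.227×10^-8 m⁴
Effective length L_e = K·L = 0.7 × 5.26 = 3.682 m
P_cr = π²EI / L_e² = π² × 204×10⁹ × 6.227×10^-8 / 3.682² = 9.248×10^3 N

P_cr ≈ 9.25 kN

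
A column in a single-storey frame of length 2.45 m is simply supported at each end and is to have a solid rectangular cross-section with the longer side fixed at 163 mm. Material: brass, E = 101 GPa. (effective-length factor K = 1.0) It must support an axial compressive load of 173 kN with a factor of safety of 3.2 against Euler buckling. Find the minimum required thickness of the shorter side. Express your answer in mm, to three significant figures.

b ≈ 62.6 mm

Required P_cr = n·P = 3.2 × 173 = 553.6 kN
L_e = K·L = 1 × 2.45 = 2.450 m
Required I = P_cr·L_e²/(π²E) = 5.536×10^5 × 2.450² / (π² × 1.01×10^11) = 3.334×10^-6 m⁴
I_req = 3.334×10^6 mm⁴
Rectangle, weak axis: I_min = h·b³/12 with h = 163 mm fixed  ⇒  b = (12I/h)^(1/3) = 62.6 mm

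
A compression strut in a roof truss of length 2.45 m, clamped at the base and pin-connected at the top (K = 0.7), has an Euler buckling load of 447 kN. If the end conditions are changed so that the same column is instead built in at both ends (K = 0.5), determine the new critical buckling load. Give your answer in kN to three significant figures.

P_cr ≈ 876 kN

P_cr ∝ 1/K², so P_cr,new = P_cr,old × (K_old/K_new)² = 447 × (0.7/0.5)²
= 447 × 1.960 = 876 kN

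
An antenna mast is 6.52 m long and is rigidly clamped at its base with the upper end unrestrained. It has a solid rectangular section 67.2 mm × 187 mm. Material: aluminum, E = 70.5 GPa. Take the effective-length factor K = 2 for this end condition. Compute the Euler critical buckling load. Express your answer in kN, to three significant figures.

P_cr ≈ 19.4 kN

Buckling occurs about the weak axis: I_min = h·b³/12 with b = 67.2 mm (the shorter side).
I_min = 187×67.2³/12 = 4.729×10^6 mm⁴
I = 4.729×10^6 mm⁴ = 4.729×10^-6 m⁴
Effective length L_e = K·L = 2 × 6.52 = 13.04 m
P_cr = π²EI / L_e² = π² × 70.5×10⁹ × 4.729×10^-6 / 13.04² = 1.935×10^4 N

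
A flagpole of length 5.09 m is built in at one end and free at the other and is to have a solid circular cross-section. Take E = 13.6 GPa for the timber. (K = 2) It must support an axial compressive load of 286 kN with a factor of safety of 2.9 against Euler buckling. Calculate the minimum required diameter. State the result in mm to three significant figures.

Required P_cr = n·P = 2.9 × 286 = 829.4 kN
L_e = K·L = 2 × 5.09 = 10.18 m
Required I = P_cr·L_e²/(π²E) = 8.294×10^5 × 10.18² / (π² × 1.36×10^10) = 6.404×10^-4 m⁴
I_req = 6.404×10^8 mm⁴
Solid circle: I = πd⁴/64  ⇒  d = (64I/π)^(1/4) = (64×6.404×10^8/π)^(1/4) = 338 mm

d ≈ 338 mm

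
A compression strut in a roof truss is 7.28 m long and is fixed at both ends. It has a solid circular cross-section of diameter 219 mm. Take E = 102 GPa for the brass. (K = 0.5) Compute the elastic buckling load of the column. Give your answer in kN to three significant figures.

I = πd⁴/64 = π×219⁴/64 = 1.129×10^8 mm⁴
I = 1.129×10^8 mm⁴ = 1.129×10^-4 m⁴
Effective length L_e = K·L = 0.5 × 7.28 = 3.640 m
P_cr = π²EI / L_e² = π² × 102×10⁹ × 1.129×10^-4 / 3.640² = 8.579×10^6 N

P_cr ≈ 8580 kN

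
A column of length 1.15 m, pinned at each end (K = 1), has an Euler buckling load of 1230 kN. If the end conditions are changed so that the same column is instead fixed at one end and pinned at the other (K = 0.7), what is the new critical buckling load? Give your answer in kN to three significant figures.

P_cr ∝ 1/K², so P_cr,new = P_cr,old × (K_old/K_new)² = 1230 × (1/0.7)²
= 1230 × 2.041 = 2510 kN

P_cr ≈ 2510 kN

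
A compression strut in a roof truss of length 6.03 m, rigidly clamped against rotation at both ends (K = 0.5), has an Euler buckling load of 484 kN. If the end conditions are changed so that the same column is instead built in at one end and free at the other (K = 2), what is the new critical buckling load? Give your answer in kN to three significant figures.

P_cr ≈ 30.2 kN

P_cr ∝ 1/K², so P_cr,new = P_cr,old × (K_old/K_new)² = 484 × (0.5/2)²
= 484 × 0.06250 = 30.2 kN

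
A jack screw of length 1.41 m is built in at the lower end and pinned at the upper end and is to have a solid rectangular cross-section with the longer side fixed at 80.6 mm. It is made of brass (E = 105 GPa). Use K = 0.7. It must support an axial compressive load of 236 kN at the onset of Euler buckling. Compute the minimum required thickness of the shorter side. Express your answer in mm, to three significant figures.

b ≈ 32.1 mm

L_e = K·L = 0.7 × 1.41 = 0.9870 m
Required I = P_cr·L_e²/(π²E) = 2.360×10^5 × 0.9870² / (π² × 1.05×10^11) = 2.218×10^-7 m⁴
I_req = 2.218×10^5 mm⁴
Rectangle, weak axis: I_min = h·b³/12 with h = 80.6 mm fixed  ⇒  b = (12I/h)^(1/3) = 32.1 mm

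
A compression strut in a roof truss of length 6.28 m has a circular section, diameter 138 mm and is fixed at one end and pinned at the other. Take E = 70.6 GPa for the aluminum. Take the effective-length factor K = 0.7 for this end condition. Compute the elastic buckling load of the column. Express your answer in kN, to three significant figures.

I = πd⁴/64 = π×138⁴/64 = 1.780×10^7 mm⁴
I = 1.780×10^7 mm⁴ = 1.780×10^-5 m⁴
Effective length L_e = K·L = 0.7 × 6.28 = 4.396 m
P_cr = π²EI / L_e² = π² × 70.6×10⁹ × 1.780×10^-5 / 4.396² = 6.419×10^5 N

P_cr ≈ 642 kN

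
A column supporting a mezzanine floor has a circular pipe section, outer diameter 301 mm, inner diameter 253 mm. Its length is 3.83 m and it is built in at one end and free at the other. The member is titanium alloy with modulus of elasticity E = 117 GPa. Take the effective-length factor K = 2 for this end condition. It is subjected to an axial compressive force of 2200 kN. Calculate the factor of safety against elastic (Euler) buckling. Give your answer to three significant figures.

n ≈ 1.81

d_o = 301 mm, d_i = 253 mm
I = π(d_o⁴ − d_i⁴)/64 = π(301⁴ − 253.0⁴)/64 = 2.018×10^8 mm⁴
I = 2.018×10^8 mm⁴ = 2.018×10^-4 m⁴
Effective length L_e = K·L = 2 × 3.83 = 7.660 m
P_cr = π²EI / L_e² = π² × 117×10⁹ × 2.018×10^-4 / 7.660² = 3.972×10^6 N
Factor of safety n = P_cr / P = 3971.8 / 2200 = 1.81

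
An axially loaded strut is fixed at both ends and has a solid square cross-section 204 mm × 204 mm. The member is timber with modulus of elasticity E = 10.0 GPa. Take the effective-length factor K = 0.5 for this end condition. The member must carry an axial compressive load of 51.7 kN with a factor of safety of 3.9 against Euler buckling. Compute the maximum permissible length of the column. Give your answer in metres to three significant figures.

L_max ≈ 16.8 m

I = a⁴/12 = 204⁴/12 = 1.443×10^8 mm⁴
I = 1.443×10^-4 m⁴
Required critical load P_cr = n·P = 3.9 × 51.7 = 201.6 kN = 2.016×10^5 N
From P_cr = π²EI/(K·L)²:  L = (1/K)·√(π²EI/P_cr) = (1/0.5)·√(π²×1.00×10^10×1.443×10^-4/2.016×10^5)
L = 16.8 m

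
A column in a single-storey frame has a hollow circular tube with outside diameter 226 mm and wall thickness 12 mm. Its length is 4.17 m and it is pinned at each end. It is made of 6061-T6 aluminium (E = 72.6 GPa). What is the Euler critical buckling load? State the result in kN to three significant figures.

P_cr ≈ 1910 kN

Inner diameter d_i = 226 − 2×12 = 202.0 mm
I = π(d_o⁴ − d_i⁴)/64 = π(226⁴ − 202.0⁴)/64 = 4.633×10^7 mm⁴
I = 4.633×10^7 mm⁴ = 4.633×10^-5 m⁴
Effective length L_e = K·L = 1 × 4.17 = 4.170 m
P_cr = π²EI / L_e² = π² × 72.6×10⁹ × 4.633×10^-5 / 4.170² = 1.909×10^6 N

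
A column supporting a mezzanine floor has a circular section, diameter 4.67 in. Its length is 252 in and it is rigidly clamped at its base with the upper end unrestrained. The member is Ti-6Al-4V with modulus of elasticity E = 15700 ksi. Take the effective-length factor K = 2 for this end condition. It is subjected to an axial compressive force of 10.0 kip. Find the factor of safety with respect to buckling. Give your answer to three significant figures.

I = πd⁴/64 = π×4.67⁴/64 = 23.35 in⁴
Effective length L_e = K·L = 2 × 252 = 504.0 in
P_cr = π²EI / L_e² = π² × 15700×10³ × 23.35 / 504.0² = 1.424×10^4 lb
Factor of safety n = P_cr / P = 14.242 / 10.0 = 1.42

n ≈ 1.42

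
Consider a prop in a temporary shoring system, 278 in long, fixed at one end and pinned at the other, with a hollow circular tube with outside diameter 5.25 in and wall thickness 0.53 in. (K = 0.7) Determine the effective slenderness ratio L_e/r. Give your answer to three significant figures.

λ ≈ 116

Inner diameter d_i = 5.25 − 2×0.53 = 4.190 in
I = π(d_o⁴ − d_i⁴)/64 = π(5.25⁴ − 4.190⁴)/64 = 22.16 in⁴
A = 7.859 in²;  r_min = √(I/A) = √(22.16/7.859) = 1.679 in
L_e = K·L = 0.7 × 278 = 194.6 in
λ = L_e / r_min = 194.60 / 1.679 = 116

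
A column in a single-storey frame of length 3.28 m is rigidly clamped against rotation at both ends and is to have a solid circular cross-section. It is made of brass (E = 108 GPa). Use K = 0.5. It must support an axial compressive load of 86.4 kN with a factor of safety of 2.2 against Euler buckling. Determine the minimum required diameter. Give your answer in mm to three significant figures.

d ≈ 55.9 mm

Required P_cr = n·P = 2.2 × 86.4 = 190.1 kN
L_e = K·L = 0.5 × 3.28 = 1.640 m
Required I = P_cr·L_e²/(π²E) = 1.901×10^5 × 1.640² / (π² × 1.08×10^11) = 4.796×10^-7 m⁴
I_req = 4.796×10^5 mm⁴
Solid circle: I = πd⁴/64  ⇒  d = (64I/π)^(1/4) = (64×4.796×10^5/π)^(1/4) = 55.9 mm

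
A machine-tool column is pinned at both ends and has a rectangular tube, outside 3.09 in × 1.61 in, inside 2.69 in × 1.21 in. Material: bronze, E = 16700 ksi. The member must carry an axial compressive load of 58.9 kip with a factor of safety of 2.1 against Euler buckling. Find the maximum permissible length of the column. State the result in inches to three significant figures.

L_max ≈ 30.0 in

Weak-axis I_min = (h_o·b_o³ − h_i·b_i³)/12 with b_o = 1.61, b_i = 1.210 in (shorter outer/inner sides).
I_min = (3.09×1.61³ − 2.690×1.210³)/12 = 0.6775 in⁴
Required critical load P_cr = n·P = 2.1 × 58.9 = 123.7 kip = 1.237×10^5 lb
From P_cr = π²EI/(K·L)²:  L = (1/K)·√(π²EI/P_cr) = (1/1)·√(π²×1.67×10^7×0.6775/1.237×10^5)
L = 30.0 in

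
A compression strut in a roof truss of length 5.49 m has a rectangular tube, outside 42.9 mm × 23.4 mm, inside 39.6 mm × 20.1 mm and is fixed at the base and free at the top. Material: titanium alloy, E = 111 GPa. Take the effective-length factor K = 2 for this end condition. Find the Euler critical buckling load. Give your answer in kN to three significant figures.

P_cr ≈ 0.173 kN

Weak-axis I_min = (h_o·b_o³ − h_i·b_i³)/12 with b_o = 23.4, b_i = 20.10 mm (shorter outer/inner sides).
I_min = (42.9×23.4³ − 39.60×20.10³)/12 = 1.901×10^4 mm⁴
I = 1.901×10^4 mm⁴ = 1.901×10^-8 m⁴
Effective length L_e = K·L = 2 × 5.49 = 10.98 m
P_cr = π²EI / L_e² = π² × 111×10⁹ × 1.901×10^-8 / 10.98² = 172.7 N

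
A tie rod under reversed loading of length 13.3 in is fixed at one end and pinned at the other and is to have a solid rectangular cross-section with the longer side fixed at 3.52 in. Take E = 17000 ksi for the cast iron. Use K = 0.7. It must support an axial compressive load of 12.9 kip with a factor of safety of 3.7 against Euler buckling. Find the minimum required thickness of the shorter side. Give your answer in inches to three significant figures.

b ≈ 0.438 in

Required P_cr = n·P = 3.7 × 12.9 = 47.73 kip
L_e = K·L = 0.7 × 13.3 = 9.310 in
Required I = P_cr·L_e²/(π²E) = 4.773×10^4 × 9.310² / (π² × 1.70×10^7) = 2.466×10^-2 in⁴
Rectangle, weak axis: I_min = h·b³/12 with h = 3.52 in fixed  ⇒  b = (12I/h)^(1/3) = 0.438 in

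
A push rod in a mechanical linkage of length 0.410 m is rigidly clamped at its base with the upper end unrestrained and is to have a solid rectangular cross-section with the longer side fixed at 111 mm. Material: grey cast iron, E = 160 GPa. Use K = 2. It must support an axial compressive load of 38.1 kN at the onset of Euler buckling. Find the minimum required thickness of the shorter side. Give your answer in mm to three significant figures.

L_e = K·L = 2 × 0.410 = 0.8200 m
Required I = P_cr·L_e²/(π²E) = 3.810×10^4 × 0.8200² / (π² × 1.60×10^11) = 1.622×10^-8 m⁴
I_req = 1.622×10^4 mm⁴
Rectangle, weak axis: I_min = h·b³/12 with h = 111 mm fixed  ⇒  b = (12I/h)^(1/3) = 12.1 mm

b ≈ 12.1 mm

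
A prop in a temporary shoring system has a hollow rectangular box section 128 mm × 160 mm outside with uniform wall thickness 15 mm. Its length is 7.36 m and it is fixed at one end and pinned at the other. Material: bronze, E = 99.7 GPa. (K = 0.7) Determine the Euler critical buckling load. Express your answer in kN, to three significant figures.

Inner dimensions: h_i = 160 − 2×15 = 130.0 mm, b_i = 128 − 2×15 = 98.00 mm
Weak-axis I_min = (h_o·b_o³ − h_i·b_i³)/12 with b_o = 128, b_i = 98.00 mm (shorter outer/inner sides).
I_min = (160×128³ − 130.0×98.00³)/12 = 1.777×10^7 mm⁴
I = 1.777×10^7 mm⁴ = 1.777×10^-5 m⁴
Effective length L_e = K·L = 0.7 × 7.36 = 5.152 m
P_cr = π²EI / L_e² = π² × 99.7×10⁹ × 1.777×10^-5 / 5.152² = 6.586×10^5 N

P_cr ≈ 659 kN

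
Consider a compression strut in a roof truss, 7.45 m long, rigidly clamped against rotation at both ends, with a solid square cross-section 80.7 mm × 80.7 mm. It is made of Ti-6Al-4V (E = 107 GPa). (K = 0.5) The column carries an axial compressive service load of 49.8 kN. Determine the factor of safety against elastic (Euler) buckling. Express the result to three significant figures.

I = a⁴/12 = 80.7⁴/12 = 3.534×10^6 mm⁴
I = 3.534×10^6 mm⁴ = 3.534×10^-6 m⁴
Effective length L_e = K·L = 0.5 × 7.45 = 3.725 m
P_cr = π²EI / L_e² = π² × 107×10⁹ × 3.534×10^-6 / 3.725² = 2.690×10^5 N
Factor of safety n = P_cr / P = 268.99 / 49.8 = 5.40

n ≈ 5.40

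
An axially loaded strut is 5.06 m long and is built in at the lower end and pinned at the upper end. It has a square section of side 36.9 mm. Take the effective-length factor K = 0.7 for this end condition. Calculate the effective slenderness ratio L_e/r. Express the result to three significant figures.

λ ≈ 333

For a square r = a/√12 = 36.9/√12 = 10.65 mm
L_e = K·L = 0.7 × 5.06 m = 3.542 m = 3542.0 mm
λ = L_e / r_min = 3542.0 / 10.65 = 333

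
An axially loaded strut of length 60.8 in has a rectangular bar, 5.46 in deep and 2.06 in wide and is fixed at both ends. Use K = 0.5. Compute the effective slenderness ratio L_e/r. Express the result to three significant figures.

λ ≈ 51.1

For a rectangle r_min = b/√12 = 2.06/√12 = 0.5947 in
L_e = K·L = 0.5 × 60.8 = 30.40 in
λ = L_e / r_min = 30.400 / 0.5947 = 51.1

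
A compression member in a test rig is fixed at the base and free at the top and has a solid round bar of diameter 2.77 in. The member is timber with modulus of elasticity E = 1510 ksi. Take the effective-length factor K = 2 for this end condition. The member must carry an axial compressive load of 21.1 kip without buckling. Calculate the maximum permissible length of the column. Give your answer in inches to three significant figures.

I = πd⁴/64 = π×2.77⁴/64 = 2.890 in⁴
At the buckling limit P_cr = P = 2.110×10^4 lb
From P_cr = π²EI/(K·L)²:  L = (1/K)·√(π²EI/P_cr) = (1/2)·√(π²×1.51×10^6×2.890/2.110×10^4)
L = 22.6 in

L_max ≈ 22.6 in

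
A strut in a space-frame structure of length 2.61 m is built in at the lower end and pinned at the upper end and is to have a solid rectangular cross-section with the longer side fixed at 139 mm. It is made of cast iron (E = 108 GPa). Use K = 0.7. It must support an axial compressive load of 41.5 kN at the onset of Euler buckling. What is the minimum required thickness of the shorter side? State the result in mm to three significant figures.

L_e = K·L = 0.7 × 2.61 = 1.827 m
Required I = P_cr·L_e²/(π²E) = 4.150×10^4 × 1.827² / (π² × 1.08×10^11) = 1.300×10^-7 m⁴
I_req = 1.300×10^5 mm⁴
Rectangle, weak axis: I_min = h·b³/12 with h = 139 mm fixed  ⇒  b = (12I/h)^(1/3) = 22.4 mm

b ≈ 22.4 mm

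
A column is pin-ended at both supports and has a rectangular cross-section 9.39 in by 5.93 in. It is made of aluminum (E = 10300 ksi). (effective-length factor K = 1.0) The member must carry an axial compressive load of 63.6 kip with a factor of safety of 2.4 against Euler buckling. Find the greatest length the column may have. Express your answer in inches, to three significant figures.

Buckling occurs about the weak axis: I_min = h·b³/12 with b = 5.93 in (the shorter side).
I_min = 9.39×5.93³/12 = 163.2 in⁴
Required critical load P_cr = n·P = 2.4 × 63.6 = 152.6 kip = 1.526×10^5 lb
From P_cr = π²EI/(K·L)²:  L = (1/K)·√(π²EI/P_cr) = (1/1)·√(π²×1.03×10^7×163.2/1.526×10^5)
L = 330 in

L_max ≈ 330 in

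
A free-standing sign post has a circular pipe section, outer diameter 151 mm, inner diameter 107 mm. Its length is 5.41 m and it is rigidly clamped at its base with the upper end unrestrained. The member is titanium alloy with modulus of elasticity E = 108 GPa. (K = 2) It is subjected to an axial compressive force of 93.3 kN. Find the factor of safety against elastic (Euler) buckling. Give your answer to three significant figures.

d_o = 151 mm, d_i = 107 mm
I = π(d_o⁴ − d_i⁴)/64 = π(151⁴ − 107.0⁴)/64 = 1.909×10^7 mm⁴
I = 1.909×10^7 mm⁴ = 1.909×10^-5 m⁴
Effective length L_e = K·L = 2 × 5.41 = 10.82 m
P_cr = π²EI / L_e² = π² × 108×10⁹ × 1.909×10^-5 / 10.82² = 1.738×10^5 N
Factor of safety n = P_cr / P = 173.77 / 93.3 = 1.86

n ≈ 1.86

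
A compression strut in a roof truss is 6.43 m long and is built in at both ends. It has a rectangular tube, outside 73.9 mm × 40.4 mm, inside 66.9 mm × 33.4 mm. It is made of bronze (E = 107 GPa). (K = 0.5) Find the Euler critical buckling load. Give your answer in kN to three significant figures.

P_cr ≈ 20.3 kN

Weak-axis I_min = (h_o·b_o³ − h_i·b_i³)/12 with b_o = 40.4, b_i = 33.40 mm (shorter outer/inner sides).
I_min = (73.9×40.4³ − 66.90×33.40³)/12 = 1.984×10^5 mm⁴
I = 1.984×10^5 mm⁴ = 1.984×10^-7 m⁴
Effective length L_e = K·L = 0.5 × 6.43 = 3.215 m
P_cr = π²EI / L_e² = π² × 107×10⁹ × 1.984×10^-7 / 3.215² = 2.027×10^4 N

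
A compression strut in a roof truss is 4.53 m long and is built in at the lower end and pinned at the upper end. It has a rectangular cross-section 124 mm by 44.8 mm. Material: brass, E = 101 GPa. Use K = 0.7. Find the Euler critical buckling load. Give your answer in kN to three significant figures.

P_cr ≈ 92.1 kN

Buckling occurs about the weak axis: I_min = h·b³/12 with b = 44.8 mm (the shorter side).
I_min = 124×44.8³/12 = 9.291×10^5 mm⁴
I = 9.291×10^5 mm⁴ = 9.291×10^-7 m⁴
Effective length L_e = K·L = 0.7 × 4.53 = 3.171 m
P_cr = π²EI / L_e² = π² × 101×10⁹ × 9.291×10^-7 / 3.171² = 9.211×10^4 N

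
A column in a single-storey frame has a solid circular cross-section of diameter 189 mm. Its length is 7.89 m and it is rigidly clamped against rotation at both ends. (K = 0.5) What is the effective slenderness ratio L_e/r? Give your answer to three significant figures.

I = πd⁴/64 = π×189⁴/64 = 6.264×10^7 mm⁴
A = 2.806×10^4 mm²;  r_min = √(I/A) = √(6.264×10^7/2.806×10^4) = 47.25 mm
L_e = K·L = 0.5 × 7.89 m = 3.945 m = 3945.0 mm
λ = L_e / r_min = 3945.0 / 47.25 = 83.5

λ ≈ 83.5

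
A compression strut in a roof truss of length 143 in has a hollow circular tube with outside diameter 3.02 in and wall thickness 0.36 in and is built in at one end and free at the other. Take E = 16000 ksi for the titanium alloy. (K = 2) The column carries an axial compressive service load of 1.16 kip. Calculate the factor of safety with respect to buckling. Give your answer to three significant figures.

n ≈ 4.51

Inner diameter d_i = 3.02 − 2×0.36 = 2.300 in
I = π(d_o⁴ − d_i⁴)/64 = π(3.02⁴ − 2.300⁴)/64 = 2.710 in⁴
Effective length L_e = K·L = 2 × 143 = 286.0 in
P_cr = π²EI / L_e² = π² × 16000×10³ × 2.710 / 286.0² = 5.231×10^3 lb
Factor of safety n = P_cr / P = 5.2309 / 1.16 = 4.51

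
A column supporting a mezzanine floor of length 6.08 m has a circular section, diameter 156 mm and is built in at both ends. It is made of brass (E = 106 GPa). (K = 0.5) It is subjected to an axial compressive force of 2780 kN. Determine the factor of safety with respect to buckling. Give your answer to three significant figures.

I = πd⁴/64 = π×156⁴/64 = 2.907×10^7 mm⁴
I = 2.907×10^7 mm⁴ = 2.907×10^-5 m⁴
Effective length L_e = K·L = 0.5 × 6.08 = 3.040 m
P_cr = π²EI / L_e² = π² × 106×10⁹ × 2.907×10^-5 / 3.040² = 3.291×10^6 N
Factor of safety n = P_cr / P = 3291.0 / 2780 = 1.18

n ≈ 1.18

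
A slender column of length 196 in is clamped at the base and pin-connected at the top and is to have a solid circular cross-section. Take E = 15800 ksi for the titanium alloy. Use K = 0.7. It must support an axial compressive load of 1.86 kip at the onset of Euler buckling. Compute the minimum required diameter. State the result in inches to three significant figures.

L_e = K·L = 0.7 × 196 = 137.2 in
Required I = P_cr·L_e²/(π²E) = 1.860×10^3 × 137.2² / (π² × 1.58×10^7) = 0.2245 in⁴
Solid circle: I = πd⁴/64  ⇒  d = (64I/π)^(1/4) = (64×0.2245/π)^(1/4) = 1.46 in

d ≈ 1.46 in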